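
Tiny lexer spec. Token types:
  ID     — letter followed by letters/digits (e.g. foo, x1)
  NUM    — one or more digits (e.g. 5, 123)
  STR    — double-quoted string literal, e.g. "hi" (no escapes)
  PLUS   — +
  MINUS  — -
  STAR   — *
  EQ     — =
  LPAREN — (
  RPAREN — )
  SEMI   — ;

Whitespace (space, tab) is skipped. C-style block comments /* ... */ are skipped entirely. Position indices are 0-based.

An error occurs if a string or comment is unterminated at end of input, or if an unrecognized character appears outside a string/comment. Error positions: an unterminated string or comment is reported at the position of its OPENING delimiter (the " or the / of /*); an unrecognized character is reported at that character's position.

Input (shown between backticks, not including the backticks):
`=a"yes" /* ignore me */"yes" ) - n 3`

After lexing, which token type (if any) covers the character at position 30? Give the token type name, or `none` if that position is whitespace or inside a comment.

Answer: none

Derivation:
pos=0: emit EQ '='
pos=1: emit ID 'a' (now at pos=2)
pos=2: enter STRING mode
pos=2: emit STR "yes" (now at pos=7)
pos=8: enter COMMENT mode (saw '/*')
exit COMMENT mode (now at pos=23)
pos=23: enter STRING mode
pos=23: emit STR "yes" (now at pos=28)
pos=29: emit RPAREN ')'
pos=31: emit MINUS '-'
pos=33: emit ID 'n' (now at pos=34)
pos=35: emit NUM '3' (now at pos=36)
DONE. 8 tokens: [EQ, ID, STR, STR, RPAREN, MINUS, ID, NUM]
Position 30: char is ' ' -> none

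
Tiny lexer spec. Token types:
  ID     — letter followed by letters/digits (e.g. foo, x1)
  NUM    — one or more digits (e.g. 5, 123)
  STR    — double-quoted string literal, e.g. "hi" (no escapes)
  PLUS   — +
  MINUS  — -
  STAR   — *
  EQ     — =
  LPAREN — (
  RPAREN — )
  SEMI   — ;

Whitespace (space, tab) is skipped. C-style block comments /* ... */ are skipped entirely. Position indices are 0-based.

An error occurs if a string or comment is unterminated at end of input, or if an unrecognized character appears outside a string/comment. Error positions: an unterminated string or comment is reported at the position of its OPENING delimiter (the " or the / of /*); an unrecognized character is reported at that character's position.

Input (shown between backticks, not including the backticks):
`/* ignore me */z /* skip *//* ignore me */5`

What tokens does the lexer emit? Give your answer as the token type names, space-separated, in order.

pos=0: enter COMMENT mode (saw '/*')
exit COMMENT mode (now at pos=15)
pos=15: emit ID 'z' (now at pos=16)
pos=17: enter COMMENT mode (saw '/*')
exit COMMENT mode (now at pos=27)
pos=27: enter COMMENT mode (saw '/*')
exit COMMENT mode (now at pos=42)
pos=42: emit NUM '5' (now at pos=43)
DONE. 2 tokens: [ID, NUM]

Answer: ID NUM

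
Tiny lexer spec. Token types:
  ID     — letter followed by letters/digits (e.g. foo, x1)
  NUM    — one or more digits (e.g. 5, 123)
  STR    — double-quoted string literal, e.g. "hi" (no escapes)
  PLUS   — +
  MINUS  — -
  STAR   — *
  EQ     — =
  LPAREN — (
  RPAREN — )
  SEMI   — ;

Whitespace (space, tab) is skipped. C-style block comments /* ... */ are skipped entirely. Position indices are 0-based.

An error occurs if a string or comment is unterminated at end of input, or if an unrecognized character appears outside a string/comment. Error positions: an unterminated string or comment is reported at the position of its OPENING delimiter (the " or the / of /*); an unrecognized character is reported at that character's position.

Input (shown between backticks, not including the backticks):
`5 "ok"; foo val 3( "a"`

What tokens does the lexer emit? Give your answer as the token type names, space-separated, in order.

Answer: NUM STR SEMI ID ID NUM LPAREN STR

Derivation:
pos=0: emit NUM '5' (now at pos=1)
pos=2: enter STRING mode
pos=2: emit STR "ok" (now at pos=6)
pos=6: emit SEMI ';'
pos=8: emit ID 'foo' (now at pos=11)
pos=12: emit ID 'val' (now at pos=15)
pos=16: emit NUM '3' (now at pos=17)
pos=17: emit LPAREN '('
pos=19: enter STRING mode
pos=19: emit STR "a" (now at pos=22)
DONE. 8 tokens: [NUM, STR, SEMI, ID, ID, NUM, LPAREN, STR]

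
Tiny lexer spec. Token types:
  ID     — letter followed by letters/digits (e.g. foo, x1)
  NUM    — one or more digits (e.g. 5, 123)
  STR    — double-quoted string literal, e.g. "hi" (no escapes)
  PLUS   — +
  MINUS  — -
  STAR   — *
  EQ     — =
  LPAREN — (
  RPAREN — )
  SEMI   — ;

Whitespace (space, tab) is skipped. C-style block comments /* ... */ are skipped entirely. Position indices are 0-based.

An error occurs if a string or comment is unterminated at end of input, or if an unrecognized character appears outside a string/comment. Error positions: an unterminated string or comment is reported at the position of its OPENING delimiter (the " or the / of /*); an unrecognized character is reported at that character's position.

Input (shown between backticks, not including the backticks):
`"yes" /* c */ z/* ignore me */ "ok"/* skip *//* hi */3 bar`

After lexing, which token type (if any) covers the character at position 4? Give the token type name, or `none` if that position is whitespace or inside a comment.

Answer: STR

Derivation:
pos=0: enter STRING mode
pos=0: emit STR "yes" (now at pos=5)
pos=6: enter COMMENT mode (saw '/*')
exit COMMENT mode (now at pos=13)
pos=14: emit ID 'z' (now at pos=15)
pos=15: enter COMMENT mode (saw '/*')
exit COMMENT mode (now at pos=30)
pos=31: enter STRING mode
pos=31: emit STR "ok" (now at pos=35)
pos=35: enter COMMENT mode (saw '/*')
exit COMMENT mode (now at pos=45)
pos=45: enter COMMENT mode (saw '/*')
exit COMMENT mode (now at pos=53)
pos=53: emit NUM '3' (now at pos=54)
pos=55: emit ID 'bar' (now at pos=58)
DONE. 5 tokens: [STR, ID, STR, NUM, ID]
Position 4: char is '"' -> STR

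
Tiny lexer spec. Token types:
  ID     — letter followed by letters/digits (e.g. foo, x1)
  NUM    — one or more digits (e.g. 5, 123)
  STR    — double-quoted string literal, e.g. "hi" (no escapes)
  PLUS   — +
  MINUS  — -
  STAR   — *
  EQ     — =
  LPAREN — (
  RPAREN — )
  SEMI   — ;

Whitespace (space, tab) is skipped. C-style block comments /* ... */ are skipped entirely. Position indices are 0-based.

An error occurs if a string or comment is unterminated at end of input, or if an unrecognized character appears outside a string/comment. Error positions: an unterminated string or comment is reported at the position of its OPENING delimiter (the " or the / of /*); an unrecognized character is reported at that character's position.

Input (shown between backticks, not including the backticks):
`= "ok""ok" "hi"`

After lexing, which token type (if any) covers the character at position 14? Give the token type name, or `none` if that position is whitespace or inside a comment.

pos=0: emit EQ '='
pos=2: enter STRING mode
pos=2: emit STR "ok" (now at pos=6)
pos=6: enter STRING mode
pos=6: emit STR "ok" (now at pos=10)
pos=11: enter STRING mode
pos=11: emit STR "hi" (now at pos=15)
DONE. 4 tokens: [EQ, STR, STR, STR]
Position 14: char is '"' -> STR

Answer: STR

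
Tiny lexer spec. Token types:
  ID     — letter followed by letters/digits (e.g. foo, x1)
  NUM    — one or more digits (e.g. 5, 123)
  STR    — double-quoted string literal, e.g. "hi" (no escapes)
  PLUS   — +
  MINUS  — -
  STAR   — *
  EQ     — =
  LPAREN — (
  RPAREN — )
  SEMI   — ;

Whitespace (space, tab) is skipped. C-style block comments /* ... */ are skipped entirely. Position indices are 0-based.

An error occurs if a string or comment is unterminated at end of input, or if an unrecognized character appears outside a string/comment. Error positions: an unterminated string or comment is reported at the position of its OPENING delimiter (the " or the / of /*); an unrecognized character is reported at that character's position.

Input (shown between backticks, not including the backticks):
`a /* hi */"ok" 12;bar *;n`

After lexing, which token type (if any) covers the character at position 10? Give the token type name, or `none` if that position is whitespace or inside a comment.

pos=0: emit ID 'a' (now at pos=1)
pos=2: enter COMMENT mode (saw '/*')
exit COMMENT mode (now at pos=10)
pos=10: enter STRING mode
pos=10: emit STR "ok" (now at pos=14)
pos=15: emit NUM '12' (now at pos=17)
pos=17: emit SEMI ';'
pos=18: emit ID 'bar' (now at pos=21)
pos=22: emit STAR '*'
pos=23: emit SEMI ';'
pos=24: emit ID 'n' (now at pos=25)
DONE. 8 tokens: [ID, STR, NUM, SEMI, ID, STAR, SEMI, ID]
Position 10: char is '"' -> STR

Answer: STR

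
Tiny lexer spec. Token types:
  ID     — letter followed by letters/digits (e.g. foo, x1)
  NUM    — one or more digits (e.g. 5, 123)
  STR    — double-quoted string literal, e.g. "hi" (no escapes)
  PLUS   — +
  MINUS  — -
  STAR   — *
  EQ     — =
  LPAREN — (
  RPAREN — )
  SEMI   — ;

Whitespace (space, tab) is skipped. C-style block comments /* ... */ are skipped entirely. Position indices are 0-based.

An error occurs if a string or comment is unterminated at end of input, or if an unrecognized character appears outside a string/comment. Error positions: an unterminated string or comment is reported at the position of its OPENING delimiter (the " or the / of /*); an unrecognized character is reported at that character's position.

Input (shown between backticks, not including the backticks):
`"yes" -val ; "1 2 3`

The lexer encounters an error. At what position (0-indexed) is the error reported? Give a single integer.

Answer: 13

Derivation:
pos=0: enter STRING mode
pos=0: emit STR "yes" (now at pos=5)
pos=6: emit MINUS '-'
pos=7: emit ID 'val' (now at pos=10)
pos=11: emit SEMI ';'
pos=13: enter STRING mode
pos=13: ERROR — unterminated string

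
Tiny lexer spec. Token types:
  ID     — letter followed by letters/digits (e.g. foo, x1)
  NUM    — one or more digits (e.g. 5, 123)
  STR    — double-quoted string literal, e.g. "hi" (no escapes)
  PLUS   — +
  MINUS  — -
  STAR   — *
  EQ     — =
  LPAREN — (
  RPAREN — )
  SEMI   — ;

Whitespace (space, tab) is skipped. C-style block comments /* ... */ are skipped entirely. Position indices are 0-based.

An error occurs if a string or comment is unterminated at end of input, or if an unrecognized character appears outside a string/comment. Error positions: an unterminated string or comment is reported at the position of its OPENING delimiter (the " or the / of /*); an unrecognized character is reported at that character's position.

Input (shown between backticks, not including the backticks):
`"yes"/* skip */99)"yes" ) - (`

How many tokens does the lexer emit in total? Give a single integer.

Answer: 7

Derivation:
pos=0: enter STRING mode
pos=0: emit STR "yes" (now at pos=5)
pos=5: enter COMMENT mode (saw '/*')
exit COMMENT mode (now at pos=15)
pos=15: emit NUM '99' (now at pos=17)
pos=17: emit RPAREN ')'
pos=18: enter STRING mode
pos=18: emit STR "yes" (now at pos=23)
pos=24: emit RPAREN ')'
pos=26: emit MINUS '-'
pos=28: emit LPAREN '('
DONE. 7 tokens: [STR, NUM, RPAREN, STR, RPAREN, MINUS, LPAREN]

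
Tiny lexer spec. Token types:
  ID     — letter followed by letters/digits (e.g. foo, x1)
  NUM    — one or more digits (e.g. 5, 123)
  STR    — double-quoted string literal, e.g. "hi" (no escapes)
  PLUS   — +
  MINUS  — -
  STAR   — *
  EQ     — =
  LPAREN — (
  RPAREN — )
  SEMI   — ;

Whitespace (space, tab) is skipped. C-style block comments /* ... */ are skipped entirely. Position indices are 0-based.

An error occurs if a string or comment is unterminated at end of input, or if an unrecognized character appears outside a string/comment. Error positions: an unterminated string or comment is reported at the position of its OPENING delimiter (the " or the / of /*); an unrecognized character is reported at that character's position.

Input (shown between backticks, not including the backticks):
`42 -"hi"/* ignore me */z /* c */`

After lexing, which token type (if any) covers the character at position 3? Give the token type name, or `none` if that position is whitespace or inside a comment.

Answer: MINUS

Derivation:
pos=0: emit NUM '42' (now at pos=2)
pos=3: emit MINUS '-'
pos=4: enter STRING mode
pos=4: emit STR "hi" (now at pos=8)
pos=8: enter COMMENT mode (saw '/*')
exit COMMENT mode (now at pos=23)
pos=23: emit ID 'z' (now at pos=24)
pos=25: enter COMMENT mode (saw '/*')
exit COMMENT mode (now at pos=32)
DONE. 4 tokens: [NUM, MINUS, STR, ID]
Position 3: char is '-' -> MINUS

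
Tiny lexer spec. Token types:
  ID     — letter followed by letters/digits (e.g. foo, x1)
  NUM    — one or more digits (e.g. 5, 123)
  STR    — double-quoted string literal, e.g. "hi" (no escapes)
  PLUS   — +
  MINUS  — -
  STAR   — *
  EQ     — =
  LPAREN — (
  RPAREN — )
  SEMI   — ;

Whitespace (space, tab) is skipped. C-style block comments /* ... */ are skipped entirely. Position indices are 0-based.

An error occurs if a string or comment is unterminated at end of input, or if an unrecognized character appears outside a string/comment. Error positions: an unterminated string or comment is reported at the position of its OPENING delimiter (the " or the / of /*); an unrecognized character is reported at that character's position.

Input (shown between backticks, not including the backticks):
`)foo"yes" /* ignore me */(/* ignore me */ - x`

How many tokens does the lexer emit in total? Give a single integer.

pos=0: emit RPAREN ')'
pos=1: emit ID 'foo' (now at pos=4)
pos=4: enter STRING mode
pos=4: emit STR "yes" (now at pos=9)
pos=10: enter COMMENT mode (saw '/*')
exit COMMENT mode (now at pos=25)
pos=25: emit LPAREN '('
pos=26: enter COMMENT mode (saw '/*')
exit COMMENT mode (now at pos=41)
pos=42: emit MINUS '-'
pos=44: emit ID 'x' (now at pos=45)
DONE. 6 tokens: [RPAREN, ID, STR, LPAREN, MINUS, ID]

Answer: 6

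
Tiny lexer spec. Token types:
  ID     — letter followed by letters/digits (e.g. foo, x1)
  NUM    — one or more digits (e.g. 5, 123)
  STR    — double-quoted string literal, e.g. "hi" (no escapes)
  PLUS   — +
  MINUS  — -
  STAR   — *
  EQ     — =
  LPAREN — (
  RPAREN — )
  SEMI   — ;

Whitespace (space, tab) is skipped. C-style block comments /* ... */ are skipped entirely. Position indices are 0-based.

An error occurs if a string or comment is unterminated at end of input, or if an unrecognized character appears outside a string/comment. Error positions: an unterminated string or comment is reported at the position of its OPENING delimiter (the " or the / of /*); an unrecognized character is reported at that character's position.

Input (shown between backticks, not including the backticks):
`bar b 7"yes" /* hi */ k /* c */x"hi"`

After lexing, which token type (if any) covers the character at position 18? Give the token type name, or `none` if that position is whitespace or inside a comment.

Answer: none

Derivation:
pos=0: emit ID 'bar' (now at pos=3)
pos=4: emit ID 'b' (now at pos=5)
pos=6: emit NUM '7' (now at pos=7)
pos=7: enter STRING mode
pos=7: emit STR "yes" (now at pos=12)
pos=13: enter COMMENT mode (saw '/*')
exit COMMENT mode (now at pos=21)
pos=22: emit ID 'k' (now at pos=23)
pos=24: enter COMMENT mode (saw '/*')
exit COMMENT mode (now at pos=31)
pos=31: emit ID 'x' (now at pos=32)
pos=32: enter STRING mode
pos=32: emit STR "hi" (now at pos=36)
DONE. 7 tokens: [ID, ID, NUM, STR, ID, ID, STR]
Position 18: char is ' ' -> none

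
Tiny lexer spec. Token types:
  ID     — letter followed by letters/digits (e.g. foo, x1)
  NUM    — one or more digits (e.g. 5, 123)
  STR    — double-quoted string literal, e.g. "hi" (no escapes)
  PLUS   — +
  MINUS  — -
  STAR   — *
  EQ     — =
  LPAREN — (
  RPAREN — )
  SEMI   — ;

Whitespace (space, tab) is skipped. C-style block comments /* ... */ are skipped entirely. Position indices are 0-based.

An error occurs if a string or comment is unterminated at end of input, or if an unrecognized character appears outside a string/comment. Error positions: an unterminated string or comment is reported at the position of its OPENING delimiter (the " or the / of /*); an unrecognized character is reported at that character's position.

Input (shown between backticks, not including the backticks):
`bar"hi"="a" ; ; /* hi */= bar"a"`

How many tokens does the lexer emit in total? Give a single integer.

Answer: 9

Derivation:
pos=0: emit ID 'bar' (now at pos=3)
pos=3: enter STRING mode
pos=3: emit STR "hi" (now at pos=7)
pos=7: emit EQ '='
pos=8: enter STRING mode
pos=8: emit STR "a" (now at pos=11)
pos=12: emit SEMI ';'
pos=14: emit SEMI ';'
pos=16: enter COMMENT mode (saw '/*')
exit COMMENT mode (now at pos=24)
pos=24: emit EQ '='
pos=26: emit ID 'bar' (now at pos=29)
pos=29: enter STRING mode
pos=29: emit STR "a" (now at pos=32)
DONE. 9 tokens: [ID, STR, EQ, STR, SEMI, SEMI, EQ, ID, STR]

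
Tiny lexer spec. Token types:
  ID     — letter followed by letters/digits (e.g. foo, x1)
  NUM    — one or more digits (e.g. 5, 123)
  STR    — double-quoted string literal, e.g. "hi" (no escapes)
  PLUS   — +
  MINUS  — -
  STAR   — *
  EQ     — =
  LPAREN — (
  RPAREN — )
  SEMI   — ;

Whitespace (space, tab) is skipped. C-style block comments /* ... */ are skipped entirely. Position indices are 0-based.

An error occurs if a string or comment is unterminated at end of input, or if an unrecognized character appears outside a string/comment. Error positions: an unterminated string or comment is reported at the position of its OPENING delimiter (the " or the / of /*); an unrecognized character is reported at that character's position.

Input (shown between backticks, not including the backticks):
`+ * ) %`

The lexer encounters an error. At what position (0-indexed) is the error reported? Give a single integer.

Answer: 6

Derivation:
pos=0: emit PLUS '+'
pos=2: emit STAR '*'
pos=4: emit RPAREN ')'
pos=6: ERROR — unrecognized char '%'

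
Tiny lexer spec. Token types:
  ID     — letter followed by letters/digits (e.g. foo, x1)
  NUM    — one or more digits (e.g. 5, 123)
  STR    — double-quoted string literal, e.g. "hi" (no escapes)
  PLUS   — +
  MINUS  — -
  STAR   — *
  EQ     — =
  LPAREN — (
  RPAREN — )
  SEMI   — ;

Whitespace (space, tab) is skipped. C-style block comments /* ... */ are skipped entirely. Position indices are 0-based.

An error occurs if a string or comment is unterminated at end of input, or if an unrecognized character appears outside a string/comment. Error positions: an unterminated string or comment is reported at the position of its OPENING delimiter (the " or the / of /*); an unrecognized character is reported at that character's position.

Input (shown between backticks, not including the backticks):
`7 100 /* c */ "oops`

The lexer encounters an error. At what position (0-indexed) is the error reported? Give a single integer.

pos=0: emit NUM '7' (now at pos=1)
pos=2: emit NUM '100' (now at pos=5)
pos=6: enter COMMENT mode (saw '/*')
exit COMMENT mode (now at pos=13)
pos=14: enter STRING mode
pos=14: ERROR — unterminated string

Answer: 14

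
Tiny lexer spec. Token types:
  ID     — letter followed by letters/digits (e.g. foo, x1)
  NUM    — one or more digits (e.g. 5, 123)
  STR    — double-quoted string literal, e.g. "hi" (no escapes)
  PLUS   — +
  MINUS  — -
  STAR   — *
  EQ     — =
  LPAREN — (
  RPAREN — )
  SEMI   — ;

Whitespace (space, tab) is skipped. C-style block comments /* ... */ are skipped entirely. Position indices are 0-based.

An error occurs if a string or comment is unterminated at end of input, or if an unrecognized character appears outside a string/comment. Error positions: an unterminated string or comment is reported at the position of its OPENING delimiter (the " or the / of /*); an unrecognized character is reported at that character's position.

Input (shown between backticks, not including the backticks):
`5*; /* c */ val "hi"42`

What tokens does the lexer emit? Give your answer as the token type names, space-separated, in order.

Answer: NUM STAR SEMI ID STR NUM

Derivation:
pos=0: emit NUM '5' (now at pos=1)
pos=1: emit STAR '*'
pos=2: emit SEMI ';'
pos=4: enter COMMENT mode (saw '/*')
exit COMMENT mode (now at pos=11)
pos=12: emit ID 'val' (now at pos=15)
pos=16: enter STRING mode
pos=16: emit STR "hi" (now at pos=20)
pos=20: emit NUM '42' (now at pos=22)
DONE. 6 tokens: [NUM, STAR, SEMI, ID, STR, NUM]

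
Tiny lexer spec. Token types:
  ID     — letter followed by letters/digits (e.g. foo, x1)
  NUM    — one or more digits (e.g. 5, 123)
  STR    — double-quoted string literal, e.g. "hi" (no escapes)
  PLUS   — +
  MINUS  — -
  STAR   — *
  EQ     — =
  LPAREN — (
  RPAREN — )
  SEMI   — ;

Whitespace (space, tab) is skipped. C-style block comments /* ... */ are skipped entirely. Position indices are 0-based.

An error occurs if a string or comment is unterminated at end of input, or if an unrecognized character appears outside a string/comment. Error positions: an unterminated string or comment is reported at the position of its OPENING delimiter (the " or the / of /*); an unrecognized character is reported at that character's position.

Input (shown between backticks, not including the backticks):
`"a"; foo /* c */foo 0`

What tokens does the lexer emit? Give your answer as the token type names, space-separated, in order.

Answer: STR SEMI ID ID NUM

Derivation:
pos=0: enter STRING mode
pos=0: emit STR "a" (now at pos=3)
pos=3: emit SEMI ';'
pos=5: emit ID 'foo' (now at pos=8)
pos=9: enter COMMENT mode (saw '/*')
exit COMMENT mode (now at pos=16)
pos=16: emit ID 'foo' (now at pos=19)
pos=20: emit NUM '0' (now at pos=21)
DONE. 5 tokens: [STR, SEMI, ID, ID, NUM]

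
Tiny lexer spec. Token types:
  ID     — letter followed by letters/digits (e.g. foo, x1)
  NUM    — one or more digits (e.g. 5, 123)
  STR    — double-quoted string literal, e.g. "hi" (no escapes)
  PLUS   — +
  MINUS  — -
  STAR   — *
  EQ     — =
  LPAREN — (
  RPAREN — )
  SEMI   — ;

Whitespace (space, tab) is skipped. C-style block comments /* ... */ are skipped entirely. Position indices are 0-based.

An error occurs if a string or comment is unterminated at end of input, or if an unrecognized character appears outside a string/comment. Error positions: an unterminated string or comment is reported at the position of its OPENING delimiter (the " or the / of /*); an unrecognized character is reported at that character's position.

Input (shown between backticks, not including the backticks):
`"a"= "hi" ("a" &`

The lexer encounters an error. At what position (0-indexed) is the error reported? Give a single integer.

pos=0: enter STRING mode
pos=0: emit STR "a" (now at pos=3)
pos=3: emit EQ '='
pos=5: enter STRING mode
pos=5: emit STR "hi" (now at pos=9)
pos=10: emit LPAREN '('
pos=11: enter STRING mode
pos=11: emit STR "a" (now at pos=14)
pos=15: ERROR — unrecognized char '&'

Answer: 15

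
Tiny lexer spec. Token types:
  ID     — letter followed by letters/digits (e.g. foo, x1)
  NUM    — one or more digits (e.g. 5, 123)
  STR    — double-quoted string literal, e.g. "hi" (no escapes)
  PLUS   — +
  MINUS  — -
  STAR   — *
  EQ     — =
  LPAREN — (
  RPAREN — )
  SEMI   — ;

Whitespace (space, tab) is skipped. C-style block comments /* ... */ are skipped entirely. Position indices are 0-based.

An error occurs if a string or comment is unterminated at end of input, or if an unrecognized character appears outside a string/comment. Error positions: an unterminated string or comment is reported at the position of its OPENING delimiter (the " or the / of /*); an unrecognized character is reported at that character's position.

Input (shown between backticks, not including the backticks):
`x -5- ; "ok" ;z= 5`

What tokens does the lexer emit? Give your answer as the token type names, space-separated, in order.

Answer: ID MINUS NUM MINUS SEMI STR SEMI ID EQ NUM

Derivation:
pos=0: emit ID 'x' (now at pos=1)
pos=2: emit MINUS '-'
pos=3: emit NUM '5' (now at pos=4)
pos=4: emit MINUS '-'
pos=6: emit SEMI ';'
pos=8: enter STRING mode
pos=8: emit STR "ok" (now at pos=12)
pos=13: emit SEMI ';'
pos=14: emit ID 'z' (now at pos=15)
pos=15: emit EQ '='
pos=17: emit NUM '5' (now at pos=18)
DONE. 10 tokens: [ID, MINUS, NUM, MINUS, SEMI, STR, SEMI, ID, EQ, NUM]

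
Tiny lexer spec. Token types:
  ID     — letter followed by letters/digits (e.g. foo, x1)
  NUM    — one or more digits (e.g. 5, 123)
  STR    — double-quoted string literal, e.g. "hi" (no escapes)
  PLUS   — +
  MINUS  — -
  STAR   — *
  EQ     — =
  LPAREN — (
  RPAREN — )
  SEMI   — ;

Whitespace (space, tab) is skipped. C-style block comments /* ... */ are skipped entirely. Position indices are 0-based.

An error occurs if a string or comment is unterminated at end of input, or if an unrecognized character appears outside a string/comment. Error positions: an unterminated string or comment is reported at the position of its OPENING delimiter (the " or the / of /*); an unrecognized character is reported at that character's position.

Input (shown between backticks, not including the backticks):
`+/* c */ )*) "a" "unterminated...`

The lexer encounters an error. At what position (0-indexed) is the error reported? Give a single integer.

pos=0: emit PLUS '+'
pos=1: enter COMMENT mode (saw '/*')
exit COMMENT mode (now at pos=8)
pos=9: emit RPAREN ')'
pos=10: emit STAR '*'
pos=11: emit RPAREN ')'
pos=13: enter STRING mode
pos=13: emit STR "a" (now at pos=16)
pos=17: enter STRING mode
pos=17: ERROR — unterminated string

Answer: 17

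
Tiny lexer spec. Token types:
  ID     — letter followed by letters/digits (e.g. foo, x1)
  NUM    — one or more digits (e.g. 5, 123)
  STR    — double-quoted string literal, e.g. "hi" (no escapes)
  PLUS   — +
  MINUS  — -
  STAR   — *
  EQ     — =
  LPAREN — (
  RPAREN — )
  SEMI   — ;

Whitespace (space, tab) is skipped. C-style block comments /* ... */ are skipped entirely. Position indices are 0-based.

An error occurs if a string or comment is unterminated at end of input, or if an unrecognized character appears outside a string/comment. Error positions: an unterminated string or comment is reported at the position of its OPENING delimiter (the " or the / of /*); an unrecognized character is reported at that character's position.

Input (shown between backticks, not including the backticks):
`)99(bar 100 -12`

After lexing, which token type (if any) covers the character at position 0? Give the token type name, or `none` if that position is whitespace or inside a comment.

pos=0: emit RPAREN ')'
pos=1: emit NUM '99' (now at pos=3)
pos=3: emit LPAREN '('
pos=4: emit ID 'bar' (now at pos=7)
pos=8: emit NUM '100' (now at pos=11)
pos=12: emit MINUS '-'
pos=13: emit NUM '12' (now at pos=15)
DONE. 7 tokens: [RPAREN, NUM, LPAREN, ID, NUM, MINUS, NUM]
Position 0: char is ')' -> RPAREN

Answer: RPAREN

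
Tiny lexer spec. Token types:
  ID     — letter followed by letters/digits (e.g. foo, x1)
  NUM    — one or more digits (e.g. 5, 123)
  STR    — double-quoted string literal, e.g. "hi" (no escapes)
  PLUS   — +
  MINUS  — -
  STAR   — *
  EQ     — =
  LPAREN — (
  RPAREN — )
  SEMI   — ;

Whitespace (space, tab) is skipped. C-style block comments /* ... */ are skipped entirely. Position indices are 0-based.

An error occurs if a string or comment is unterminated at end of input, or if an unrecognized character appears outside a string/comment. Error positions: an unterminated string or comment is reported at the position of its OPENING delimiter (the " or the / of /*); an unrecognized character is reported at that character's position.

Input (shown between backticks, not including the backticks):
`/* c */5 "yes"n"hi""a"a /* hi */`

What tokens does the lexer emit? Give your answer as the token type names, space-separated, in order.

pos=0: enter COMMENT mode (saw '/*')
exit COMMENT mode (now at pos=7)
pos=7: emit NUM '5' (now at pos=8)
pos=9: enter STRING mode
pos=9: emit STR "yes" (now at pos=14)
pos=14: emit ID 'n' (now at pos=15)
pos=15: enter STRING mode
pos=15: emit STR "hi" (now at pos=19)
pos=19: enter STRING mode
pos=19: emit STR "a" (now at pos=22)
pos=22: emit ID 'a' (now at pos=23)
pos=24: enter COMMENT mode (saw '/*')
exit COMMENT mode (now at pos=32)
DONE. 6 tokens: [NUM, STR, ID, STR, STR, ID]

Answer: NUM STR ID STR STR ID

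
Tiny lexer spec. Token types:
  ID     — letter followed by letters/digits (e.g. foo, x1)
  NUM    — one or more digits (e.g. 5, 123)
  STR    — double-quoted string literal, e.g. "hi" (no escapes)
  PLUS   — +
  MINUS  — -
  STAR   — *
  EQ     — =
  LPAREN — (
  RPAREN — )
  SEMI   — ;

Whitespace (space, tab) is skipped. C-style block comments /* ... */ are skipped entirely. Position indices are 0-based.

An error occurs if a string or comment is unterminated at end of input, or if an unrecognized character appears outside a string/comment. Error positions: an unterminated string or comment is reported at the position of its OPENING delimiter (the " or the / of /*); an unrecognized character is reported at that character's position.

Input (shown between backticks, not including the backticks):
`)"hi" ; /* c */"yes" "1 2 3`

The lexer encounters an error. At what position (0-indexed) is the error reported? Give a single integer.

Answer: 21

Derivation:
pos=0: emit RPAREN ')'
pos=1: enter STRING mode
pos=1: emit STR "hi" (now at pos=5)
pos=6: emit SEMI ';'
pos=8: enter COMMENT mode (saw '/*')
exit COMMENT mode (now at pos=15)
pos=15: enter STRING mode
pos=15: emit STR "yes" (now at pos=20)
pos=21: enter STRING mode
pos=21: ERROR — unterminated string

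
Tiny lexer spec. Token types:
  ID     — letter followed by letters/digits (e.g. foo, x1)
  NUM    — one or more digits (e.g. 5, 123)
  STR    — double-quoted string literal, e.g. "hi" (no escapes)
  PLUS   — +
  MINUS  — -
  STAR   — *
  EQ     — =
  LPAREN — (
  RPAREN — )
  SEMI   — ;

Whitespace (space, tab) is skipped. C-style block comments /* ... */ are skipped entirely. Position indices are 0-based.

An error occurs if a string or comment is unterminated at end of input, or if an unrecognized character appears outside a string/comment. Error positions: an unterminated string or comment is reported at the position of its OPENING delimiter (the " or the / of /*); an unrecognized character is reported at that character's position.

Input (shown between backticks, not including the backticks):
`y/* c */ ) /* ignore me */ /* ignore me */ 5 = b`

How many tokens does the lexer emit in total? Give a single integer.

pos=0: emit ID 'y' (now at pos=1)
pos=1: enter COMMENT mode (saw '/*')
exit COMMENT mode (now at pos=8)
pos=9: emit RPAREN ')'
pos=11: enter COMMENT mode (saw '/*')
exit COMMENT mode (now at pos=26)
pos=27: enter COMMENT mode (saw '/*')
exit COMMENT mode (now at pos=42)
pos=43: emit NUM '5' (now at pos=44)
pos=45: emit EQ '='
pos=47: emit ID 'b' (now at pos=48)
DONE. 5 tokens: [ID, RPAREN, NUM, EQ, ID]

Answer: 5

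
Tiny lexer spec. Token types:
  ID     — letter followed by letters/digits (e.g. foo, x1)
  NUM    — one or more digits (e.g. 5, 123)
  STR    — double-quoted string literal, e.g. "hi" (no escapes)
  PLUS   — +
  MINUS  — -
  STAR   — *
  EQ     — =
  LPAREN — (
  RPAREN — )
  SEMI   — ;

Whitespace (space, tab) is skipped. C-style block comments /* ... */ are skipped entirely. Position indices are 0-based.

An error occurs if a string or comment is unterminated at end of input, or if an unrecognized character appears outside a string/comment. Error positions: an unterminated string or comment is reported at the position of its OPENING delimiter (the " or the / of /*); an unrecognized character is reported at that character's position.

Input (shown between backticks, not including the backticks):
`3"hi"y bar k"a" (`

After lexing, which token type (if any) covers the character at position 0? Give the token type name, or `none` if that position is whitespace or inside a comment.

pos=0: emit NUM '3' (now at pos=1)
pos=1: enter STRING mode
pos=1: emit STR "hi" (now at pos=5)
pos=5: emit ID 'y' (now at pos=6)
pos=7: emit ID 'bar' (now at pos=10)
pos=11: emit ID 'k' (now at pos=12)
pos=12: enter STRING mode
pos=12: emit STR "a" (now at pos=15)
pos=16: emit LPAREN '('
DONE. 7 tokens: [NUM, STR, ID, ID, ID, STR, LPAREN]
Position 0: char is '3' -> NUM

Answer: NUM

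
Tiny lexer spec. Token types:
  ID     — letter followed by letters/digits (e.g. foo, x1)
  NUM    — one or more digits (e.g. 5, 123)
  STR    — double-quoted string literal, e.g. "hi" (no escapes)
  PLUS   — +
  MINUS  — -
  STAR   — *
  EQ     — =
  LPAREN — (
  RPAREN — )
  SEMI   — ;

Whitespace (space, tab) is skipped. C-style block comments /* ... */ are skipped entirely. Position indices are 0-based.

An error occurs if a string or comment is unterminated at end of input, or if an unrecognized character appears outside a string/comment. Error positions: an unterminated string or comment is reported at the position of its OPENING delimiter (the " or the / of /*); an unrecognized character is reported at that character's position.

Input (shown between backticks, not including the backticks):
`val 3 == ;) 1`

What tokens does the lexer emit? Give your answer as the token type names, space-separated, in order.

Answer: ID NUM EQ EQ SEMI RPAREN NUM

Derivation:
pos=0: emit ID 'val' (now at pos=3)
pos=4: emit NUM '3' (now at pos=5)
pos=6: emit EQ '='
pos=7: emit EQ '='
pos=9: emit SEMI ';'
pos=10: emit RPAREN ')'
pos=12: emit NUM '1' (now at pos=13)
DONE. 7 tokens: [ID, NUM, EQ, EQ, SEMI, RPAREN, NUM]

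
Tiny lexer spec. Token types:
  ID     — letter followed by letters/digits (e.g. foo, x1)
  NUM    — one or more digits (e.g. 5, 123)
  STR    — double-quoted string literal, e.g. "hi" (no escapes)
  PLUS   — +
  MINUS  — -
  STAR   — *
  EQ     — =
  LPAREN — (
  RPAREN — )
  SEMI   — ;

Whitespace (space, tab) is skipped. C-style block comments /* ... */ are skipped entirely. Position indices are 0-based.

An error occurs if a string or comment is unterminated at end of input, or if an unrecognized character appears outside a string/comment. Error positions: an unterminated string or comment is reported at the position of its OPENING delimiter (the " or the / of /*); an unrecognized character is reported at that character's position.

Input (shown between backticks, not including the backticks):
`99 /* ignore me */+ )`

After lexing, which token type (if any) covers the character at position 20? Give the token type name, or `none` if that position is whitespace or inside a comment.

pos=0: emit NUM '99' (now at pos=2)
pos=3: enter COMMENT mode (saw '/*')
exit COMMENT mode (now at pos=18)
pos=18: emit PLUS '+'
pos=20: emit RPAREN ')'
DONE. 3 tokens: [NUM, PLUS, RPAREN]
Position 20: char is ')' -> RPAREN

Answer: RPAREN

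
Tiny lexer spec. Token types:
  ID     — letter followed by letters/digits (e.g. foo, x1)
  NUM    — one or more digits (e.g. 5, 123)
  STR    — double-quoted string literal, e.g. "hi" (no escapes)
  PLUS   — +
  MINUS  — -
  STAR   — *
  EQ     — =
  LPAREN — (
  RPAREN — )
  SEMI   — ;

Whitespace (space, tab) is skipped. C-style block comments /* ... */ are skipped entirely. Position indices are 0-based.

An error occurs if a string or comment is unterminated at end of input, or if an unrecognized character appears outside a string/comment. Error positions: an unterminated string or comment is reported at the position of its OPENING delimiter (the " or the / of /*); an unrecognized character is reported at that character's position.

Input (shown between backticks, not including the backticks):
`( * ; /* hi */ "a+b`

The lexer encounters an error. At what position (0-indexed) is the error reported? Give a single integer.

pos=0: emit LPAREN '('
pos=2: emit STAR '*'
pos=4: emit SEMI ';'
pos=6: enter COMMENT mode (saw '/*')
exit COMMENT mode (now at pos=14)
pos=15: enter STRING mode
pos=15: ERROR — unterminated string

Answer: 15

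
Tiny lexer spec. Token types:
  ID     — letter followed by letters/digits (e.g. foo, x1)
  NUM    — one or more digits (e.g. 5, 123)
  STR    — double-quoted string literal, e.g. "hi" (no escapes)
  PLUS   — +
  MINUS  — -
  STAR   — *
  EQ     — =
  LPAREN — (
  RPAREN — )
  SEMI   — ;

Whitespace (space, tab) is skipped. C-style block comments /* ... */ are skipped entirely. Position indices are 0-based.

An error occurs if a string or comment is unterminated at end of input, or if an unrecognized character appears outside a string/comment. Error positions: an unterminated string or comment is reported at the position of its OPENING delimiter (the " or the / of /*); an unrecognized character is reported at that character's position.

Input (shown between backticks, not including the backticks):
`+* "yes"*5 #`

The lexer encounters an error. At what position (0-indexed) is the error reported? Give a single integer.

Answer: 11

Derivation:
pos=0: emit PLUS '+'
pos=1: emit STAR '*'
pos=3: enter STRING mode
pos=3: emit STR "yes" (now at pos=8)
pos=8: emit STAR '*'
pos=9: emit NUM '5' (now at pos=10)
pos=11: ERROR — unrecognized char '#'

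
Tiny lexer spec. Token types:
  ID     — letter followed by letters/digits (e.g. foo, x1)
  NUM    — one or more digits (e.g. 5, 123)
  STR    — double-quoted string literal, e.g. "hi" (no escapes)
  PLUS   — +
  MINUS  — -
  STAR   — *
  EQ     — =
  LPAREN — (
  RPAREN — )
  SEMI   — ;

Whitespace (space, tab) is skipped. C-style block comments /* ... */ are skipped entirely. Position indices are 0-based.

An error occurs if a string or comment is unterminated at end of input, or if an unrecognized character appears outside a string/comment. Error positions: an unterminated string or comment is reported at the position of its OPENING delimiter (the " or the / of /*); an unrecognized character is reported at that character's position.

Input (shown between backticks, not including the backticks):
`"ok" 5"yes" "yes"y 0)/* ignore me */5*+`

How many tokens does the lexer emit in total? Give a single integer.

pos=0: enter STRING mode
pos=0: emit STR "ok" (now at pos=4)
pos=5: emit NUM '5' (now at pos=6)
pos=6: enter STRING mode
pos=6: emit STR "yes" (now at pos=11)
pos=12: enter STRING mode
pos=12: emit STR "yes" (now at pos=17)
pos=17: emit ID 'y' (now at pos=18)
pos=19: emit NUM '0' (now at pos=20)
pos=20: emit RPAREN ')'
pos=21: enter COMMENT mode (saw '/*')
exit COMMENT mode (now at pos=36)
pos=36: emit NUM '5' (now at pos=37)
pos=37: emit STAR '*'
pos=38: emit PLUS '+'
DONE. 10 tokens: [STR, NUM, STR, STR, ID, NUM, RPAREN, NUM, STAR, PLUS]

Answer: 10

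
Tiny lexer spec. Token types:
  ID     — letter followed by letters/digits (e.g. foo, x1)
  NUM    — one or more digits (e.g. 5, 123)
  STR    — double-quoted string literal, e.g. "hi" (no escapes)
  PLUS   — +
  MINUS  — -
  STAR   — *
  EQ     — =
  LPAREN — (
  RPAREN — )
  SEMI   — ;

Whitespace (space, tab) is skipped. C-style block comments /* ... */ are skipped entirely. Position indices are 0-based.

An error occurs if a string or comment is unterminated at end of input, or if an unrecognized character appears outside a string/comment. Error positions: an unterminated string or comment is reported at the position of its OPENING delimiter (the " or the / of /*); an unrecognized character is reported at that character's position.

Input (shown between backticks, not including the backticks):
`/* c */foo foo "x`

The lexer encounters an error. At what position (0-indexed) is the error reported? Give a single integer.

Answer: 15

Derivation:
pos=0: enter COMMENT mode (saw '/*')
exit COMMENT mode (now at pos=7)
pos=7: emit ID 'foo' (now at pos=10)
pos=11: emit ID 'foo' (now at pos=14)
pos=15: enter STRING mode
pos=15: ERROR — unterminated string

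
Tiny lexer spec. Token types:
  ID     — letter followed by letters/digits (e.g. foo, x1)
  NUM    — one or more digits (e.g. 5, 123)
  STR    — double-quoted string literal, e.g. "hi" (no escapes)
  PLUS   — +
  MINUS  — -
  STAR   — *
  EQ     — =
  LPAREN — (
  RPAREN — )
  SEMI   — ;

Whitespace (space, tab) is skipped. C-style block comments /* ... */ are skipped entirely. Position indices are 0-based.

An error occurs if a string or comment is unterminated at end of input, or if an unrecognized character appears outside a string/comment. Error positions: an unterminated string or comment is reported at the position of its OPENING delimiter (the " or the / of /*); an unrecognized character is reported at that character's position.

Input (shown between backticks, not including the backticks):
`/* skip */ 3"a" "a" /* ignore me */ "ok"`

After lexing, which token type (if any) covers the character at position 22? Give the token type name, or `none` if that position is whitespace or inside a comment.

Answer: none

Derivation:
pos=0: enter COMMENT mode (saw '/*')
exit COMMENT mode (now at pos=10)
pos=11: emit NUM '3' (now at pos=12)
pos=12: enter STRING mode
pos=12: emit STR "a" (now at pos=15)
pos=16: enter STRING mode
pos=16: emit STR "a" (now at pos=19)
pos=20: enter COMMENT mode (saw '/*')
exit COMMENT mode (now at pos=35)
pos=36: enter STRING mode
pos=36: emit STR "ok" (now at pos=40)
DONE. 4 tokens: [NUM, STR, STR, STR]
Position 22: char is ' ' -> none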